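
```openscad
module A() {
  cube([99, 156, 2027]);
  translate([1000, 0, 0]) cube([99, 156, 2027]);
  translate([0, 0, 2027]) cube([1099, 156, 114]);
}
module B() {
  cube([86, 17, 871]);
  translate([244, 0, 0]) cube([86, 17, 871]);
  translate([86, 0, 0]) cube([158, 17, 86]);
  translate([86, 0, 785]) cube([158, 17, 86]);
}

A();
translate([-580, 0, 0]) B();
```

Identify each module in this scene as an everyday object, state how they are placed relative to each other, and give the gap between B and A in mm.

The picture frame's nearest face is 250 mm from the door frame's −x face.

A is a door frame. B is a picture frame. The picture frame is on the floor beside the door frame on its −x side. The gap between the picture frame and the door frame is 250 mm.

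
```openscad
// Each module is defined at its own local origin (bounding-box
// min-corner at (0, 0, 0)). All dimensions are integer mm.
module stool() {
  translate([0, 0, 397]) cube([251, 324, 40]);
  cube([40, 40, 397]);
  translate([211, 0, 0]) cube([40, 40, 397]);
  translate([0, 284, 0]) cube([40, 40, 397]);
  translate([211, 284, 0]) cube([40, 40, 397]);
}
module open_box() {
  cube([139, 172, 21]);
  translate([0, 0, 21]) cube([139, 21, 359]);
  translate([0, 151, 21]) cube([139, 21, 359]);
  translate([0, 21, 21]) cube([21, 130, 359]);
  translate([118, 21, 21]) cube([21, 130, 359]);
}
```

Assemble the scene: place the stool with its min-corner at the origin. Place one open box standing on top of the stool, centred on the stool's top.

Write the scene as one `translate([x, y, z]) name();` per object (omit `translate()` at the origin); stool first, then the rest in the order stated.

stool();
translate([56, 76, 437]) open_box();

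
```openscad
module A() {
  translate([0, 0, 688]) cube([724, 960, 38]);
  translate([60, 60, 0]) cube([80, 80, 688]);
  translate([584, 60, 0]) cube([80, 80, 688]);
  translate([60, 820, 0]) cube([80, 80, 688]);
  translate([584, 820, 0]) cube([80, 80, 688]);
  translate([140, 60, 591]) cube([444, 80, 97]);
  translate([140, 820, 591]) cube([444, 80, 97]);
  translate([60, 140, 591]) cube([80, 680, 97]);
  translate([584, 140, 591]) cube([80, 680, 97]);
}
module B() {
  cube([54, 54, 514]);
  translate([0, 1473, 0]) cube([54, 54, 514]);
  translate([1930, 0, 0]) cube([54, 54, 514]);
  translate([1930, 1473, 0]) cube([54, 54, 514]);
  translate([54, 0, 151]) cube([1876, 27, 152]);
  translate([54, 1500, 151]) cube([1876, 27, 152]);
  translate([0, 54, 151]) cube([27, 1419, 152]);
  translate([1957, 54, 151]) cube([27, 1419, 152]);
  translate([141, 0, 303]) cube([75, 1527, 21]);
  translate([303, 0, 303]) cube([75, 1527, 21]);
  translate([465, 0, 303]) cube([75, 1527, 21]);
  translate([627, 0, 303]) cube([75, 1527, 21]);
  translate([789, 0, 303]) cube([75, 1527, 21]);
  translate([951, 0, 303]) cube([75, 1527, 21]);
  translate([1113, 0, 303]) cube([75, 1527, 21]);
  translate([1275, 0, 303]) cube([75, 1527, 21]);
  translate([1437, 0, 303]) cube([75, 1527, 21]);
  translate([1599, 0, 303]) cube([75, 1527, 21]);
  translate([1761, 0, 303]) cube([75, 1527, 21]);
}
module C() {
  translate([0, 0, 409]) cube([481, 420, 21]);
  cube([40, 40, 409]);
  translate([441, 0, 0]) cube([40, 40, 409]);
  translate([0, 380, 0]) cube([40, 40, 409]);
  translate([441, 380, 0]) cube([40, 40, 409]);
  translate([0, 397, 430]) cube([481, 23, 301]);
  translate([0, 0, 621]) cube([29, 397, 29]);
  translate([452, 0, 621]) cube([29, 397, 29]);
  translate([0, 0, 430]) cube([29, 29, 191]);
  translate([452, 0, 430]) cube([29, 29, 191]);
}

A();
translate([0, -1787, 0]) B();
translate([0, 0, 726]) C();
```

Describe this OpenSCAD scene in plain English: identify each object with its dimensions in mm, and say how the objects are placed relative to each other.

A is a table: top 724 mm (x) × 960 mm (y), 38 mm thick, upper face at z = 726 mm, on four 80×80 mm square legs, each inset 60 mm from the nearest pair of top edges, running from z = 0 to the bottom of the top. Four apron rails, 80 mm thick and 97 mm tall, run between adjacent legs with their top edges flush with the underside of the top and their outer faces flush with the legs' outer faces.

B is a bed frame 1984 mm long (x) by 1527 mm wide (y). Four 54×54 mm corner posts, 514 mm tall, at the corners of the footprint. Four rails of 27 mm thickness and 152 mm height run between adjacent posts with their undersides at z = 151 mm, their outer faces flush with the outside of the frame (the two x-running rails run between the posts' inner faces; the two y-running rails run between the posts' inner faces). 11 slats, each 75 mm wide (x) and 21 mm thick, lie across the top of the two x-running rails, running the full 1527 mm width of the frame in y; the slats are evenly spaced along x between the inner faces of the end posts with equal gaps (rounded down to the nearest mm) at the −x end and between each pair — any rounding remainder accumulates at the +x end.

C is a chair: 481×420 mm seat, 21 mm thick, top at z = 430 mm, on four 40 mm square corner legs flush with the seat edges. A 23 mm thick backrest slab spans the full seat width, extending 301 mm above the seat top, its back face flush with the seat's +y edge. Two armrests of 29×29 mm section run along each side from the seat's front edge to the front of the backrest, top faces 220 mm above the seat top and outer faces flush with the seat's x-edges; a 29×29 mm post under the front of each armrest stands on the seat at the front corner.

The bed frame is on the floor beside the table on its −y side. The chair is on top of the table.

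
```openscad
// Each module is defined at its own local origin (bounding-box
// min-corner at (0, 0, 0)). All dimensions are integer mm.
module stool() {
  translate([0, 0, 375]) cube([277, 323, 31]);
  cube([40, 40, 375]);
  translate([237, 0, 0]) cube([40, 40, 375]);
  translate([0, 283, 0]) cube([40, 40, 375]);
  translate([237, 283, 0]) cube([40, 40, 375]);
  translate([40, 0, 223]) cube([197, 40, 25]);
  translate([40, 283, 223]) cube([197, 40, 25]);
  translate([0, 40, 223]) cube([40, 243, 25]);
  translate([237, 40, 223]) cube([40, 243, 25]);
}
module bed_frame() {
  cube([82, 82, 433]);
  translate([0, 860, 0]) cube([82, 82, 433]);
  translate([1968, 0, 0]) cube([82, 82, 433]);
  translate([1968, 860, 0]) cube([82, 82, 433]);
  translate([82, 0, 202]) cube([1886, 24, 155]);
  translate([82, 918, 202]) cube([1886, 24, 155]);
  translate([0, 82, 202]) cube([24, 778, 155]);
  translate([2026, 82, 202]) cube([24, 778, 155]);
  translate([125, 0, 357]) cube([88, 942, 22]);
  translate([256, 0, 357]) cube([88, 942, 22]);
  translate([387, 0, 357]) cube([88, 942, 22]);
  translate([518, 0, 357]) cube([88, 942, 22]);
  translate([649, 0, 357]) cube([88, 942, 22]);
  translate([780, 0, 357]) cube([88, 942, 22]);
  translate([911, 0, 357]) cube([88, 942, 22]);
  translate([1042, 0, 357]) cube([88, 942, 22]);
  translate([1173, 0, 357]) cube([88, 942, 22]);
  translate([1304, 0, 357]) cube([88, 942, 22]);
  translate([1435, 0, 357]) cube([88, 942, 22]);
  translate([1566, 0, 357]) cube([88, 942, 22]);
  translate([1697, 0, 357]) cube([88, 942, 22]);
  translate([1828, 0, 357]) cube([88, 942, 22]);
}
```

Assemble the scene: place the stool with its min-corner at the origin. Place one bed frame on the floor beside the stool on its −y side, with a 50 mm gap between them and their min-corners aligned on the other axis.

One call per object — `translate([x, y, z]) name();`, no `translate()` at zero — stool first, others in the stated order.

stool();
translate([0, -992, 0]) bed_frame();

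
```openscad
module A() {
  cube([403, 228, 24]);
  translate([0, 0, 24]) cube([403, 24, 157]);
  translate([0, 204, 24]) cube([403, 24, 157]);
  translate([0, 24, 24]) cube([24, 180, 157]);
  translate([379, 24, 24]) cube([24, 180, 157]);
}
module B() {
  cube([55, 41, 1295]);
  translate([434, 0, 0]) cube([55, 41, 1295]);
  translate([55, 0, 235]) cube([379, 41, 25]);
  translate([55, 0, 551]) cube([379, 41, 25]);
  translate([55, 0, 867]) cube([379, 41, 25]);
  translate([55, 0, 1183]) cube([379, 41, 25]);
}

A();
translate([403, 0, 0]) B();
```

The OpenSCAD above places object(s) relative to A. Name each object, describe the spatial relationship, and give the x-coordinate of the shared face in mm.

The open box's +x face and the ladder's −x face are both at x = 403 mm.

A is an open box. B is a ladder. The ladder is against the open box's +x side, with their −y faces flush. The x-coordinate of the shared face is 403 mm.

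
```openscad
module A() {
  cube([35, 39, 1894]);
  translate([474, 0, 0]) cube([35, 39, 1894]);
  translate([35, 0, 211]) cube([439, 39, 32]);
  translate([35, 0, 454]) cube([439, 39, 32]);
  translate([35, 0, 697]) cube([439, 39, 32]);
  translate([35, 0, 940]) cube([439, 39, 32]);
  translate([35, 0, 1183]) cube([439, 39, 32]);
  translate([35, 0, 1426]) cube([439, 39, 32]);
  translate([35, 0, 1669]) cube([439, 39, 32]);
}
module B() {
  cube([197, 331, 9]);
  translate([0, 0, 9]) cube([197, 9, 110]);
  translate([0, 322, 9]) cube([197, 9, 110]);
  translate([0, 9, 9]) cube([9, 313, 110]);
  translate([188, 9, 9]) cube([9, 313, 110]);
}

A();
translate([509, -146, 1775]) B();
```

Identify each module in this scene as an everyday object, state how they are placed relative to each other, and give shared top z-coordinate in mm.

Both tops at z = 1894 mm.

A is a ladder. B is an open box. The open box is beside the ladder with their tops flush at z = 1894. The shared top z-coordinate is 1894 mm.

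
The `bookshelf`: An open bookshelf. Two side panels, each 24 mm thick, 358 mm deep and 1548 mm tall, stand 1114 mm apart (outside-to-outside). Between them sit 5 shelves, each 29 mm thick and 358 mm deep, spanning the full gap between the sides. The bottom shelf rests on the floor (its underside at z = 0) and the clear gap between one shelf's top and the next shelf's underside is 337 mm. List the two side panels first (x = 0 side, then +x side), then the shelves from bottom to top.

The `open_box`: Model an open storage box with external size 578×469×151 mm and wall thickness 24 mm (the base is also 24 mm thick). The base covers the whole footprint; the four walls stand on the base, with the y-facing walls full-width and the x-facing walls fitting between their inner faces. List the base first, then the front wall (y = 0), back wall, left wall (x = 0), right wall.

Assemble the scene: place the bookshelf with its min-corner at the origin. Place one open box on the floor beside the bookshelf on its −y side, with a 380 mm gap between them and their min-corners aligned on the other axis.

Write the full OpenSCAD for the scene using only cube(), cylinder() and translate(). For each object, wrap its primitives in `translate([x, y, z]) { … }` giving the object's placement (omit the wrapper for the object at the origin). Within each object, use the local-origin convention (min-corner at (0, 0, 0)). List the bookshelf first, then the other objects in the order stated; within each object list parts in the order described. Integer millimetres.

cube([24, 358, 1548]);
translate([1090, 0, 0]) cube([24, 358, 1548]);
translate([24, 0, 0]) cube([1066, 358, 29]);
translate([24, 0, 366]) cube([1066, 358, 29]);
translate([24, 0, 732]) cube([1066, 358, 29]);
translate([24, 0, 1098]) cube([1066, 358, 29]);
translate([24, 0, 1464]) cube([1066, 358, 29]);
translate([0, -849, 0]) {
  cube([578, 469, 24]);
  translate([0, 0, 24]) cube([578, 24, 127]);
  translate([0, 445, 24]) cube([578, 24, 127]);
  translate([0, 24, 24]) cube([24, 421, 127]);
  translate([554, 24, 24]) cube([24, 421, 127]);
}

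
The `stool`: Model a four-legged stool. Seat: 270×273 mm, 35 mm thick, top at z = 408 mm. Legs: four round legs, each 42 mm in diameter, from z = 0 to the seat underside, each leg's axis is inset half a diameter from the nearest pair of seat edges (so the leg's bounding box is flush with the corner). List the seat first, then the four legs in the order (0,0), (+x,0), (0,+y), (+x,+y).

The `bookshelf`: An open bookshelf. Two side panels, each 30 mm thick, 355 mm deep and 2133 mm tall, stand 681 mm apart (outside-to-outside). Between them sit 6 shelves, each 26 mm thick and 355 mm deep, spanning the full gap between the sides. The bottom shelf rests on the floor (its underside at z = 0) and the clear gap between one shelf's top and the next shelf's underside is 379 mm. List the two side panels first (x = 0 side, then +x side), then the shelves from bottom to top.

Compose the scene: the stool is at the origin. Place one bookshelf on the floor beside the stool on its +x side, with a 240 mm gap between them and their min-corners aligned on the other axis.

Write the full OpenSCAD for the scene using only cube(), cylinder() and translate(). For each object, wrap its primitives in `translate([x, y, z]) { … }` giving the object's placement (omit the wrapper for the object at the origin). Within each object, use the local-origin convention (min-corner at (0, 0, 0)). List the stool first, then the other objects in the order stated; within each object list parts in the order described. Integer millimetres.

translate([0, 0, 373]) cube([270, 273, 35]);
translate([21, 21, 0]) cylinder(h = 373, r = 21);
translate([249, 21, 0]) cylinder(h = 373, r = 21);
translate([21, 252, 0]) cylinder(h = 373, r = 21);
translate([249, 252, 0]) cylinder(h = 373, r = 21);
translate([510, 0, 0]) {
  cube([30, 355, 2133]);
  translate([651, 0, 0]) cube([30, 355, 2133]);
  translate([30, 0, 0]) cube([621, 355, 26]);
  translate([30, 0, 405]) cube([621, 355, 26]);
  translate([30, 0, 810]) cube([621, 355, 26]);
  translate([30, 0, 1215]) cube([621, 355, 26]);
  translate([30, 0, 1620]) cube([621, 355, 26]);
  translate([30, 0, 2025]) cube([621, 355, 26]);
}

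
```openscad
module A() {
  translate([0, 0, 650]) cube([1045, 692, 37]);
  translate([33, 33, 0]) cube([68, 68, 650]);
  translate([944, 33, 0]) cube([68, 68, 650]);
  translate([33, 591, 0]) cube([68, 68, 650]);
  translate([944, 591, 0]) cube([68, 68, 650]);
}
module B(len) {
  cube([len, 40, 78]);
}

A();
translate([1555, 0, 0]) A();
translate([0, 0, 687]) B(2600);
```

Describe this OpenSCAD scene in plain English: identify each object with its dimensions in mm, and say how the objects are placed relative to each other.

A is a rectangular dining table. The top is 1045×692×37 mm with its upper surface at z = 687 mm. It stands on four 68×68 mm square legs, each inset 33 mm from the nearest pair of top edges, running from the floor to the underside of the top.

B is a rectangular beam 2600 mm long (x), 40 mm deep (y), 78 mm thick (z).

The beam spans the tops of two tables placed 510 mm apart, resting at z = 687 mm.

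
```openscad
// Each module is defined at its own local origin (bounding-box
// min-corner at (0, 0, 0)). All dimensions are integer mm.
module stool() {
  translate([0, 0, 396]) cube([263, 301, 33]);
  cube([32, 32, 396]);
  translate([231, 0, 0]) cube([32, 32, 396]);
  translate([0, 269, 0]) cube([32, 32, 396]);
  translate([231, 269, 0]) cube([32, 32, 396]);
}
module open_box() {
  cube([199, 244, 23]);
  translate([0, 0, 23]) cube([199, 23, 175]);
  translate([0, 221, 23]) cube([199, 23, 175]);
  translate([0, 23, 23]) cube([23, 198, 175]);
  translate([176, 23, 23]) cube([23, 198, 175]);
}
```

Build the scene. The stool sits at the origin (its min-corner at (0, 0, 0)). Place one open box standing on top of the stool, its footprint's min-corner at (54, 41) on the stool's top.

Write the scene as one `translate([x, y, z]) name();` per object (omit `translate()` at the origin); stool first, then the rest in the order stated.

stool();
translate([54, 41, 429]) open_box();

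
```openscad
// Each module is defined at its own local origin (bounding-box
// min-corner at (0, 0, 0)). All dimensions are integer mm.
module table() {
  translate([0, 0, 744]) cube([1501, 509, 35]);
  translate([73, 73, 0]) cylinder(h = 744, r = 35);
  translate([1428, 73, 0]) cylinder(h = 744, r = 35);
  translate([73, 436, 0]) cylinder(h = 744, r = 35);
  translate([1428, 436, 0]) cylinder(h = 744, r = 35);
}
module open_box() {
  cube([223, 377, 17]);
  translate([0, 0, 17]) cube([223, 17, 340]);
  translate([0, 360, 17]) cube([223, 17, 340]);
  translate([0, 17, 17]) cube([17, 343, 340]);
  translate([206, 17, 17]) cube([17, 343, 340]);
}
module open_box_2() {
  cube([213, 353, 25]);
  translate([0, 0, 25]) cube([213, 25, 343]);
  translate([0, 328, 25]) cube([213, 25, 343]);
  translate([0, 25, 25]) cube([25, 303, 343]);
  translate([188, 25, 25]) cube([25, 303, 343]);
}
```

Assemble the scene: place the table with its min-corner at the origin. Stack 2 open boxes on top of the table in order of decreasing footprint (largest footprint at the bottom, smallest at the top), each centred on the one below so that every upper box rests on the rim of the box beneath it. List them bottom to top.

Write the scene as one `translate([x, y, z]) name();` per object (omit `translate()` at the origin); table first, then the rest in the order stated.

table();
translate([639, 66, 779]) open_box();
translate([644, 78, 1136]) open_box_2();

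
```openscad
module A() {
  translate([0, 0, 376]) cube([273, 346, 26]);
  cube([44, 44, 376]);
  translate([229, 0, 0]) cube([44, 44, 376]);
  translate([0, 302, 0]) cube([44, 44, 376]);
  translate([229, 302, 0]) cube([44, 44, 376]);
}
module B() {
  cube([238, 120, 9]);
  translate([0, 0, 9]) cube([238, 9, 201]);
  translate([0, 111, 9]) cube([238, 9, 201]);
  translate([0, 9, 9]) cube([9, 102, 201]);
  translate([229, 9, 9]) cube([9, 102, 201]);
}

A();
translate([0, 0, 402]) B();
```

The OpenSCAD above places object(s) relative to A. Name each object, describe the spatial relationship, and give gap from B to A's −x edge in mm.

The open box's min-x is at 0; the stool's min-x is 0; gap = 0 mm.

A is a stool. B is an open box. The open box is on top of the stool. The gap from the open box to the stool's −x edge is 0 mm.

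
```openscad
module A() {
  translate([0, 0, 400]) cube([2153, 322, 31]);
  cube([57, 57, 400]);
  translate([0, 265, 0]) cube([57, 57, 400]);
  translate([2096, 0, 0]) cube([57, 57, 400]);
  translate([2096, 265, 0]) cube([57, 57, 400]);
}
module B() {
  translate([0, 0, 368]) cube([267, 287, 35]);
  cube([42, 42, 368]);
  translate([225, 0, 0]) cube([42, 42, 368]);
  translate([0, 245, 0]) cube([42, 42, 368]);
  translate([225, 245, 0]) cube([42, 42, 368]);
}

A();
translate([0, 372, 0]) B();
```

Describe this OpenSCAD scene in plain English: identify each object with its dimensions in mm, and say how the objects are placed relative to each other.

A is a long wooden bench with a 2153 mm (x) × 322 mm (y) seat, 31 mm thick, its top surface 431 mm above the floor. Four 57 mm square legs at the seat corners, flush with the edges, run from z = 0 to the seat underside.

B is a simple wooden stool: a rectangular seat 267 mm (x) by 287 mm (y), 35 mm thick, top face at z = 403 mm, on four square legs, each 42×42 mm in cross-section. The legs rest on z = 0, each flush with a corner of the seat.

The stool is on the floor beside the bench on its +y side.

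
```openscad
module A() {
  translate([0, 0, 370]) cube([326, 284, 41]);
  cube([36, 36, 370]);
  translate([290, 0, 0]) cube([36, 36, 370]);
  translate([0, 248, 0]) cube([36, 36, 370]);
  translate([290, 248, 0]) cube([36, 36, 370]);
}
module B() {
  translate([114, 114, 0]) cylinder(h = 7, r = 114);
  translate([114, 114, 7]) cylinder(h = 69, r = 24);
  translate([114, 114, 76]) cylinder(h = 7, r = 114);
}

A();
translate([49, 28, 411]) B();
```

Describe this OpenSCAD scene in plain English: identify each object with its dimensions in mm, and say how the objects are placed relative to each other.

A is a simple wooden stool: a rectangular seat 326 mm (x) by 284 mm (y), 41 mm thick, top face at z = 411 mm, on four square legs, each 36×36 mm in cross-section. The legs rest on z = 0, each flush with a corner of the seat.

B is a spool: two coaxial disc flanges of radius 114 mm and thickness 7 mm, joined by a core cylinder of radius 24 mm and height 69 mm. The lower flange rests on z = 0 and the three cylinders share a vertical axis.

The spool is on top of the stool, centred.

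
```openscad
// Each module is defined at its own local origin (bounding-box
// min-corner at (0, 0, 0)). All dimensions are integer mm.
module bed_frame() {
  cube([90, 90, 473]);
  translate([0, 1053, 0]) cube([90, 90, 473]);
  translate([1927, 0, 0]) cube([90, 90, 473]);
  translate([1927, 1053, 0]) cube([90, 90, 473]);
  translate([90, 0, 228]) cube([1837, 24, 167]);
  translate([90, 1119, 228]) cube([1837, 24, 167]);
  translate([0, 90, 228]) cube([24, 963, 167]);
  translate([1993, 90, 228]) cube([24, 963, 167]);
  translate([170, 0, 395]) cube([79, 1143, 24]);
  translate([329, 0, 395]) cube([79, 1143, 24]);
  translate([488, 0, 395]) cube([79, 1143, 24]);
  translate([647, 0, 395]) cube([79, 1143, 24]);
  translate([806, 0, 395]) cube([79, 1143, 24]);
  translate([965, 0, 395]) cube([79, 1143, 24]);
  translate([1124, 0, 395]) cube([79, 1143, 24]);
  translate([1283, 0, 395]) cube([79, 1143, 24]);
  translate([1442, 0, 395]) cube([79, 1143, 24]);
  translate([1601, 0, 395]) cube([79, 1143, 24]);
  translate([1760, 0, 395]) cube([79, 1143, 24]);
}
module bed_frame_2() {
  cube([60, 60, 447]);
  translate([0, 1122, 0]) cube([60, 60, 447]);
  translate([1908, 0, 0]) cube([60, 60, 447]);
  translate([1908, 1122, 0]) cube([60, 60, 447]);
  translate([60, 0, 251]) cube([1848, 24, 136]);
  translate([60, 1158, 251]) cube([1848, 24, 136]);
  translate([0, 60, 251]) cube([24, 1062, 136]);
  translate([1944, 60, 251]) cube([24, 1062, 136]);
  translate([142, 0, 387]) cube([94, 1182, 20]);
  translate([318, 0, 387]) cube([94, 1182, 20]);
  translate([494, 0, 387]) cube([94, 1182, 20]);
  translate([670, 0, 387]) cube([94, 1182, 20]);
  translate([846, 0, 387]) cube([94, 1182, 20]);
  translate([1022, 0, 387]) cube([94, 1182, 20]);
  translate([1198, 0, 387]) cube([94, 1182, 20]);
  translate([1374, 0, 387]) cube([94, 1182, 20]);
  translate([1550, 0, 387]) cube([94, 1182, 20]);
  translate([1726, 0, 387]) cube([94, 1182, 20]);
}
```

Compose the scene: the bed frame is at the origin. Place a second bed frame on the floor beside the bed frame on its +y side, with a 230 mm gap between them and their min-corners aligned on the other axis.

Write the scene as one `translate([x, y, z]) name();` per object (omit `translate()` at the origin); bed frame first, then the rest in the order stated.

bed_frame();
translate([0, 1373, 0]) bed_frame_2();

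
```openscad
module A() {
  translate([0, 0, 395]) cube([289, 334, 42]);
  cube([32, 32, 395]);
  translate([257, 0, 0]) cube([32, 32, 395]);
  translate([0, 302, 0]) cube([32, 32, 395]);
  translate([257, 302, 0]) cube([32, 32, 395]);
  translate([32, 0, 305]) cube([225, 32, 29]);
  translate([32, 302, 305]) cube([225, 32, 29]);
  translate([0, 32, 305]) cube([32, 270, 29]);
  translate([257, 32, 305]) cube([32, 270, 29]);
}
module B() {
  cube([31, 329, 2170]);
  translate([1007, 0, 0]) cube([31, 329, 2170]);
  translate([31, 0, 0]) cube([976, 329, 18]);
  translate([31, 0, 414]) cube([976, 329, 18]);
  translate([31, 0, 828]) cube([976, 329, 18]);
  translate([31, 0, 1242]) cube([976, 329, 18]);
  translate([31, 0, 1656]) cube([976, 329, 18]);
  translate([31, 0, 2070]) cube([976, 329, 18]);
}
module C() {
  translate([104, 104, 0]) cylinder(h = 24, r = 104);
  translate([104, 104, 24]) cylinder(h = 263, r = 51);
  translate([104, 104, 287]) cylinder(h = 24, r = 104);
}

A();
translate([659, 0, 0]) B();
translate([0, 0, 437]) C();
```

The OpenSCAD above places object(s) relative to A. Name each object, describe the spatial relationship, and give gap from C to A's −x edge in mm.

The spool's min-x is at 0; the stool's min-x is 0; gap = 0 mm.

A is a stool. B is a bookshelf. C is a spool. The bookshelf is on the floor beside the stool on its +x side. The spool is on top of the stool. The gap from the spool to the stool's −x edge is 0 mm.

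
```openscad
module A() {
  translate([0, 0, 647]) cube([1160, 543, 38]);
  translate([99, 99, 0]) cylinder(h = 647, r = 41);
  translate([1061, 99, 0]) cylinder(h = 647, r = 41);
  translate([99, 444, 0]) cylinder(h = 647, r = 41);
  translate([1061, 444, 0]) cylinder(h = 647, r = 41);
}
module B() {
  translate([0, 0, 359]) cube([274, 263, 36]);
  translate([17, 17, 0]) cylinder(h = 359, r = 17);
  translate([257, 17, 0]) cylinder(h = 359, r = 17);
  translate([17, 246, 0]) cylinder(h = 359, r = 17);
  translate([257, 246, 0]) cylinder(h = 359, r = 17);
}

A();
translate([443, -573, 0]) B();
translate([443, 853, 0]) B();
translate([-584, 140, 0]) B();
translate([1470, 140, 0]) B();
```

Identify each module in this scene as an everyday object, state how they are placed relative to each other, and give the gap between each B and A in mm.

Each stool's nearest face is 310 mm from the table's bounding box.

A is a table. B is a stool. Four stools sit around the table at the −y, +y, −x, +x sides. The gap between each stool and the table is 310 mm.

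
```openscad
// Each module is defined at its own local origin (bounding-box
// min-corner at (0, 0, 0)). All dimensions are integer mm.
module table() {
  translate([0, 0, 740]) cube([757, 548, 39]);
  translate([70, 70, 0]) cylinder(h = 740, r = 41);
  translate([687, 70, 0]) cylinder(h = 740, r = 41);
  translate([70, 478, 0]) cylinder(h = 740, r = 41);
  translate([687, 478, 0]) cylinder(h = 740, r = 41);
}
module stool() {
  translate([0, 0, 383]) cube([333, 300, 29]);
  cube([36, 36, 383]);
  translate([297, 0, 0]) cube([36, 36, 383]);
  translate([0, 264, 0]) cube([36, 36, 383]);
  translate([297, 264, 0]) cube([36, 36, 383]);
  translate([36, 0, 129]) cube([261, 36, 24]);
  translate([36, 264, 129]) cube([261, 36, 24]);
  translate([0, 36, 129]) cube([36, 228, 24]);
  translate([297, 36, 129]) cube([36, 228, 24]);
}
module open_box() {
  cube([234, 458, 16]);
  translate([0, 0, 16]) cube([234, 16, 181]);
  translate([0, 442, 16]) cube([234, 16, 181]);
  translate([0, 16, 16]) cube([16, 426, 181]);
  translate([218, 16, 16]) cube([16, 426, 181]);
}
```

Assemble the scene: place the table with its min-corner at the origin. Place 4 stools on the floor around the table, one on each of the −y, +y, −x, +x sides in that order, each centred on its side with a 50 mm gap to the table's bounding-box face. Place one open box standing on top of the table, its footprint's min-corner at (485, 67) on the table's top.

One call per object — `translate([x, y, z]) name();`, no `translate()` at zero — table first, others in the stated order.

table();
translate([212, -350, 0]) stool();
translate([212, 598, 0]) stool();
translate([-383, 124, 0]) stool();
translate([807, 124, 0]) stool();
translate([485, 67, 779]) open_box();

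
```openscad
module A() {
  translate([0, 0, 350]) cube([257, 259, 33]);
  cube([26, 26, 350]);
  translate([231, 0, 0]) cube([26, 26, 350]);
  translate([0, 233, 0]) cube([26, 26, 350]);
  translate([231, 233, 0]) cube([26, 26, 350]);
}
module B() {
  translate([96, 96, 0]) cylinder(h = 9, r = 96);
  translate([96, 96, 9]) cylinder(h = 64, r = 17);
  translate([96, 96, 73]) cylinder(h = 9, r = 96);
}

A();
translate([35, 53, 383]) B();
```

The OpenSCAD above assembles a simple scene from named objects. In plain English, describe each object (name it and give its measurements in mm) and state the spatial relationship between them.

A is a four-legged stool. The seat is 257×259 mm, 33 mm thick, top at z = 383 mm. It stands on four square legs, each 26×26 mm in cross-section, from z = 0 to the seat underside, each flush with a corner of the seat.

B is a spool: two coaxial disc flanges of radius 96 mm and thickness 9 mm, joined by a core cylinder of radius 17 mm and height 64 mm. The lower flange rests on z = 0 and the three cylinders share a vertical axis.

The spool is on top of the stool.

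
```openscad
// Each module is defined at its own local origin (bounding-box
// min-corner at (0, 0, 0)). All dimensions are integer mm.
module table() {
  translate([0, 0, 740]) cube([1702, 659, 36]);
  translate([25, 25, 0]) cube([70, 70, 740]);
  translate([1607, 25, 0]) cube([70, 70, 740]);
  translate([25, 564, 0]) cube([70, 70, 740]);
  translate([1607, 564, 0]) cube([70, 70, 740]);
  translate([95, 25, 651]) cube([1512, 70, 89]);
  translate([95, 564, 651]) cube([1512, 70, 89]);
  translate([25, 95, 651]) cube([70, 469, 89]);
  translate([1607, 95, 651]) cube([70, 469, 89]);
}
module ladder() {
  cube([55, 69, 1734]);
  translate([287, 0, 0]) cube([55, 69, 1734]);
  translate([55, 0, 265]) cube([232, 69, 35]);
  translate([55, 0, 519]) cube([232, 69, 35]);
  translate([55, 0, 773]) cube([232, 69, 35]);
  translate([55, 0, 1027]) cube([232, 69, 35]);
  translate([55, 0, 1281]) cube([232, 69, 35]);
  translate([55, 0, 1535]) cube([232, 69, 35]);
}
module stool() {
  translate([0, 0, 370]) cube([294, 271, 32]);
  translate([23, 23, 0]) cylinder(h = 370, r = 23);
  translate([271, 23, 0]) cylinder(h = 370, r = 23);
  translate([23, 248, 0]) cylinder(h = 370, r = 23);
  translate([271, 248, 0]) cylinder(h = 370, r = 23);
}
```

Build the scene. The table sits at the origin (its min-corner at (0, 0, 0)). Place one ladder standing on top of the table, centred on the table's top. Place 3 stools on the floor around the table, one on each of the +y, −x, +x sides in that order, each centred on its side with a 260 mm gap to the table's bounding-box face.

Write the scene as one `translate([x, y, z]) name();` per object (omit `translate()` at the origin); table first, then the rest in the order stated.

table();
translate([680, 295, 776]) ladder();
translate([704, 919, 0]) stool();
translate([-554, 194, 0]) stool();
translate([1962, 194, 0]) stool();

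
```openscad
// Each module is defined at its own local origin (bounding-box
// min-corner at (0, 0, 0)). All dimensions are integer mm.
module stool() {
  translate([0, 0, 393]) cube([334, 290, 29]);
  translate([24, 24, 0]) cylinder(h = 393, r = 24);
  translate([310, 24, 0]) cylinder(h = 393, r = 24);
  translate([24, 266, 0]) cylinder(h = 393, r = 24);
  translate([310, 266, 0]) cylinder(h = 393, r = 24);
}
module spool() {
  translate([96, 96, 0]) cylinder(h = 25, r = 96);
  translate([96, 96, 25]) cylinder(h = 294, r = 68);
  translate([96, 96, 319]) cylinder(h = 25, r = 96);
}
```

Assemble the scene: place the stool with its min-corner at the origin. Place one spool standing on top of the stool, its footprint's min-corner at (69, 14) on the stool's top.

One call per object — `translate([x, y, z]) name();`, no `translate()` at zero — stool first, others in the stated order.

stool();
translate([69, 14, 422]) spool();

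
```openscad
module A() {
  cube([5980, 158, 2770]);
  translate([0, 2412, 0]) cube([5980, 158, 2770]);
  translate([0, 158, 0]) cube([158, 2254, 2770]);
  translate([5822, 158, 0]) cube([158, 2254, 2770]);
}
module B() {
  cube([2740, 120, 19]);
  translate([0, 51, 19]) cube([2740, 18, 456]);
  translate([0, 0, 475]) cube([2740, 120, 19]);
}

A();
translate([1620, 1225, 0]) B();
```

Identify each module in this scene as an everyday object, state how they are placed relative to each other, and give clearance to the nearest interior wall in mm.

Clearances: x = 1462, y = 1067; minimum 1067 mm.

A is a house frame. B is an I-beam. The I-beam sits inside the house frame, centred. The clearance to the nearest interior wall is 1067 mm.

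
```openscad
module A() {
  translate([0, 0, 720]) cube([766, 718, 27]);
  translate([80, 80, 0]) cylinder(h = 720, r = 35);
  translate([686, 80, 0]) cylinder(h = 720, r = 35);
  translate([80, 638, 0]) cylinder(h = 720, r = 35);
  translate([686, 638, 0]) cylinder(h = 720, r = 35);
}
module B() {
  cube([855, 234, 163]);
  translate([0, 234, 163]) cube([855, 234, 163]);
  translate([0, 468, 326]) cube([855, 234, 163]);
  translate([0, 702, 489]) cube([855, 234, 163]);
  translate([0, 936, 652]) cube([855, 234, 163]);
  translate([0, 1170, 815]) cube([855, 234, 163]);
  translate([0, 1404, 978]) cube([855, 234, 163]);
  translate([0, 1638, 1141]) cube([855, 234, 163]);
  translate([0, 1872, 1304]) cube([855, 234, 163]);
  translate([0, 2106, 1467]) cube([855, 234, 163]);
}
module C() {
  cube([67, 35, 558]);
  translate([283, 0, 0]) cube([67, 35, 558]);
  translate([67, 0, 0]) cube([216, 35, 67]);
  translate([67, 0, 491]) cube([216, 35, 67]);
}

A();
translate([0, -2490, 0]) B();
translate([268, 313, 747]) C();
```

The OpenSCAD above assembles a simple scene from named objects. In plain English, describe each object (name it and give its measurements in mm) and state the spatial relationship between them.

A is a rectangular dining table. The top is 766×718×27 mm with its upper surface at z = 747 mm. It stands on four round legs of 70 mm diameter, each leg's bounding box inset 45 mm from the nearest pair of top edges, running from the floor to the underside of the top.

B is a straight staircase of 10 solid steps. Each step is 855 mm wide (x), 234 mm deep (y, the going) and 163 mm tall (the rise). The first step rests on the floor; each subsequent step sits one going further in +y and one rise higher in +z, directly behind and above the previous step with no overlap.

C is a picture frame with a 216×424 mm rectangular opening (x by z) and a uniform 67 mm border on every side. Frame depth is 35 mm along y. It is built from two vertical stiles running the full outside height and two horizontal rails spanning the gap between the stiles.

The staircase is on the floor beside the table on its −y side. The picture frame is on top of the table.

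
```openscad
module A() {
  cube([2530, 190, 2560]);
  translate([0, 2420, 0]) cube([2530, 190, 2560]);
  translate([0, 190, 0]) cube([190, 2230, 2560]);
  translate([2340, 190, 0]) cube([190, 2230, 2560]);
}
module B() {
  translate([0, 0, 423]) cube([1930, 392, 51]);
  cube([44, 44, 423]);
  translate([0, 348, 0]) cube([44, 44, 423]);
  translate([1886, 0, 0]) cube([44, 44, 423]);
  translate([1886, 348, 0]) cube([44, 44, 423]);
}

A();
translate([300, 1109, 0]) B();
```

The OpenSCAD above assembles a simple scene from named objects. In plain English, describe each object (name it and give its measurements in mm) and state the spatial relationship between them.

A is a box-shaped house frame (walls only): outside footprint 2530×2610 mm, wall height 2560 mm, wall thickness 190 mm. The two y-facing walls run the full x-width; the two x-facing walls fit between the inner faces of the y-facing walls.

B is a long wooden bench with a 1930 mm (x) × 392 mm (y) seat, 51 mm thick, its top surface 474 mm above the floor. Four 44 mm square legs at the seat corners, flush with the edges, run from z = 0 to the seat underside.

The bench sits inside the house frame, centred.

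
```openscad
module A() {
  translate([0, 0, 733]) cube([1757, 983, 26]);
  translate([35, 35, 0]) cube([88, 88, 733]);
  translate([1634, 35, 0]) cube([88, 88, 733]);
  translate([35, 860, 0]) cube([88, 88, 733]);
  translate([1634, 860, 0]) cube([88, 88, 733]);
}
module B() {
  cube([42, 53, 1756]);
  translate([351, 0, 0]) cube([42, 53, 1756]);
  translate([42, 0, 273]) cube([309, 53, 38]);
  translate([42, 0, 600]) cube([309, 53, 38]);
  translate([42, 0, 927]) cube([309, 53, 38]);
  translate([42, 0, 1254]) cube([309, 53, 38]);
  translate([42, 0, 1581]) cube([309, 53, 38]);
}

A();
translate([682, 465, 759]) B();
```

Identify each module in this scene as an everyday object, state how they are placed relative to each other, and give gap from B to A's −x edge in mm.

A is a table. B is a ladder. The ladder is on top of the table, centred. The gap from the ladder to the table's −x edge is 682 mm.

The ladder's min-x is at 682; the table's min-x is 0; gap = 682 mm.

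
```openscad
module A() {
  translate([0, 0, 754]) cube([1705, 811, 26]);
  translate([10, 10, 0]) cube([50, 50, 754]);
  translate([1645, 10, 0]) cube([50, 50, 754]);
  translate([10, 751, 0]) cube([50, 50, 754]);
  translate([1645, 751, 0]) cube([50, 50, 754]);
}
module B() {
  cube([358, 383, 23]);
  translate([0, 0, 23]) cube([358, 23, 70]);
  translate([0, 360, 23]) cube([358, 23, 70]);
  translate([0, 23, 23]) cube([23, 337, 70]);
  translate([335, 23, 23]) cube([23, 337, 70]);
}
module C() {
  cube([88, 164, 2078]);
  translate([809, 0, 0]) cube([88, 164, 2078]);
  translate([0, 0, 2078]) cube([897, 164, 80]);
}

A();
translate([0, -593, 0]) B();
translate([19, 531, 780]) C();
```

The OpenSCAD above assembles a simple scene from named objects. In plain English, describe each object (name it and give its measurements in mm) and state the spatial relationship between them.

A is a table with a 1705×811 mm rectangular top, 26 mm thick, top surface at z = 780 mm, supported by four 50×50 mm square legs, each inset 10 mm from the nearest pair of top edges, running from the floor.

B is an open-topped rectangular box: outside dimensions 358×383×93 mm, with a uniform wall and base thickness of 23 mm. The base is a full 358×383 slab on the floor; four walls sit on top of the base. The front and back walls (the −y and +y sides) span the full width; the two side walls fit between them.

C is a rectangular door frame: two vertical jambs of 88×164 mm section, 2078 mm tall, with a clear opening 721 mm wide between their inner faces. A header 80 mm tall and 164 mm deep lies on top of the jambs and spans the full outside width.

The open box is on the floor beside the table on its −y side. The door frame is on top of the table.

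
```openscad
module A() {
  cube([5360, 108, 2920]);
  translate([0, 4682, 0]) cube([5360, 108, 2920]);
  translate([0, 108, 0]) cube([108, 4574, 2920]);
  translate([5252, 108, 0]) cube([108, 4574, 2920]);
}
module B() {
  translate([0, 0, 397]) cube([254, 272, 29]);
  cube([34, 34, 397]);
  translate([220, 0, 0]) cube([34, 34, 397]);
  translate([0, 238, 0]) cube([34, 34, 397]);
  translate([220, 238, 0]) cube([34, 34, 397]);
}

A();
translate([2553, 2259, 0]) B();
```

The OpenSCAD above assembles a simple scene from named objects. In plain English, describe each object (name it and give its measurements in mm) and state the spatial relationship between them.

A is a box-shaped house frame (walls only): outside footprint 5360×4790 mm, wall height 2920 mm, wall thickness 108 mm. The two y-facing walls run the full x-width; the two x-facing walls fit between the inner faces of the y-facing walls.

B is a four-legged stool. The seat is 254×272 mm, 29 mm thick, top at z = 426 mm. It stands on four square legs, each 34×34 mm in cross-section, from z = 0 to the seat underside, each flush with a corner of the seat.

The stool sits inside the house frame, centred.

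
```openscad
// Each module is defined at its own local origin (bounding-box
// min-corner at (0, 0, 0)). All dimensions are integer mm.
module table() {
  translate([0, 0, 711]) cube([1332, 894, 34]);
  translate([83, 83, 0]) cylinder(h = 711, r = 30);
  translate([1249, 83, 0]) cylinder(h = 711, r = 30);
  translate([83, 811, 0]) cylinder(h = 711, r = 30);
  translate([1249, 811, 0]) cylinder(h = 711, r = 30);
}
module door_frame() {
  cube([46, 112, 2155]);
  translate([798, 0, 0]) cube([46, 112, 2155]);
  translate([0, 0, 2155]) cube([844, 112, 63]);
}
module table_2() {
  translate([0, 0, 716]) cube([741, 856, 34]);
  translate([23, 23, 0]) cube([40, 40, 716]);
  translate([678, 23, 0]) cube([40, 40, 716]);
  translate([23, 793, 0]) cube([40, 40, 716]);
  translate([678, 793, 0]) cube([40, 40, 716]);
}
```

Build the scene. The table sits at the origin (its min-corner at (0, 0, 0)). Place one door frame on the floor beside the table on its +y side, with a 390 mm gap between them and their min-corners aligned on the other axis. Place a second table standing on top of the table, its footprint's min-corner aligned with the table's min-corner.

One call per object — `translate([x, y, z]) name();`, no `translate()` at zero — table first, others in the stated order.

table();
translate([0, 1284, 0]) door_frame();
translate([0, 0, 745]) table_2();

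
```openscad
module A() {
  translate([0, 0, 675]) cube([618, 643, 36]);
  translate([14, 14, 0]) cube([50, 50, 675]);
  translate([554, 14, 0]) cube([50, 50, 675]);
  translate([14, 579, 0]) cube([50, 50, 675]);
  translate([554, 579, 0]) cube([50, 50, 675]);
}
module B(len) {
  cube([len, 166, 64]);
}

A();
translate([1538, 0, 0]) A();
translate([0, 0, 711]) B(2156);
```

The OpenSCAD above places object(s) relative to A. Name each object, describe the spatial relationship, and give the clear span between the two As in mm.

Second table starts at x = 1538; first ends at x = 618; clear span = 1538 − 618 = 920 mm.

A is a table. B is a beam. A beam spans the tops of two tables. The clear span between the two tables is 920 mm.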